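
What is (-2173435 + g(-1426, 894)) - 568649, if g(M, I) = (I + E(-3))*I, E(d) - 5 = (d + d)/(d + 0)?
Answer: -1936590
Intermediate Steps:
E(d) = 7 (E(d) = 5 + (d + d)/(d + 0) = 5 + (2*d)/d = 5 + 2 = 7)
g(M, I) = I*(7 + I) (g(M, I) = (I + 7)*I = (7 + I)*I = I*(7 + I))
(-2173435 + g(-1426, 894)) - 568649 = (-2173435 + 894*(7 + 894)) - 568649 = (-2173435 + 894*901) - 568649 = (-2173435 + 805494) - 568649 = -1367941 - 568649 = -1936590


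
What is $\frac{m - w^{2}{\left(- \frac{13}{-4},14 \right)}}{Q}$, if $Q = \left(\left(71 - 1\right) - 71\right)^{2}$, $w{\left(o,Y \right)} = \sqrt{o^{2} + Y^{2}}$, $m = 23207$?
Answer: $\frac{368007}{16} \approx 23000.0$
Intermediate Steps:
$w{\left(o,Y \right)} = \sqrt{Y^{2} + o^{2}}$
$Q = 1$ ($Q = \left(70 - 71\right)^{2} = \left(-1\right)^{2} = 1$)
$\frac{m - w^{2}{\left(- \frac{13}{-4},14 \right)}}{Q} = \frac{23207 - \left(\sqrt{14^{2} + \left(- \frac{13}{-4}\right)^{2}}\right)^{2}}{1} = \left(23207 - \left(\sqrt{196 + \left(\left(-13\right) \left(- \frac{1}{4}\right)\right)^{2}}\right)^{2}\right) 1 = \left(23207 - \left(\sqrt{196 + \left(\frac{13}{4}\right)^{2}}\right)^{2}\right) 1 = \left(23207 - \left(\sqrt{196 + \frac{169}{16}}\right)^{2}\right) 1 = \left(23207 - \left(\sqrt{\frac{3305}{16}}\right)^{2}\right) 1 = \left(23207 - \left(\frac{\sqrt{3305}}{4}\right)^{2}\right) 1 = \left(23207 - \frac{3305}{16}\right) 1 = \frac{368007}{16} \cdot 1 = \frac{368007}{16}$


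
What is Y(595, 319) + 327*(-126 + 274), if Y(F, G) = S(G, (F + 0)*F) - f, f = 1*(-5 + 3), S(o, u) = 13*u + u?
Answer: 5004748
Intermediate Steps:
S(o, u) = 14*u
f = -2 (f = 1*(-2) = -2)
Y(F, G) = 2 + 14*F² (Y(F, G) = 14*((F + 0)*F) - 1*(-2) = 14*(F*F) + 2 = 14*F² + 2 = 2 + 14*F²)
Y(595, 319) + 327*(-126 + 274) = (2 + 14*595²) + 327*(-126 + 274) = (2 + 14*354025) + 327*148 = (2 + 4956350) + 48396 = 4956352 + 48396 = 5004748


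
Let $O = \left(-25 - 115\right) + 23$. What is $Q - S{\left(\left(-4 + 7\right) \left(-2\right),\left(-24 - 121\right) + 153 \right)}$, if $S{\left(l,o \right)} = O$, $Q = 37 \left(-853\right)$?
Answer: $-31444$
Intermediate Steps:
$O = -117$ ($O = -140 + 23 = -117$)
$Q = -31561$
$S{\left(l,o \right)} = -117$
$Q - S{\left(\left(-4 + 7\right) \left(-2\right),\left(-24 - 121\right) + 153 \right)} = -31561 - -117 = -31561 + 117 = -31444$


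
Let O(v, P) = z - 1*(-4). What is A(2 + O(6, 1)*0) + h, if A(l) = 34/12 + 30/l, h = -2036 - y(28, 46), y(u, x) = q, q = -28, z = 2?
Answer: -11941/6 ≈ -1990.2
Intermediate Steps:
y(u, x) = -28
O(v, P) = 6 (O(v, P) = 2 - 1*(-4) = 2 + 4 = 6)
h = -2008 (h = -2036 - 1*(-28) = -2036 + 28 = -2008)
A(l) = 17/6 + 30/l (A(l) = 34*(1/12) + 30/l = 17/6 + 30/l)
A(2 + O(6, 1)*0) + h = (17/6 + 30/(2 + 6*0)) - 2008 = (17/6 + 30/(2 + 0)) - 2008 = (17/6 + 30/2) - 2008 = (17/6 + 30*(½)) - 2008 = (17/6 + 15) - 2008 = 107/6 - 2008 = -11941/6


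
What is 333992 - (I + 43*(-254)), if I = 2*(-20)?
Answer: 344954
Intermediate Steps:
I = -40
333992 - (I + 43*(-254)) = 333992 - (-40 + 43*(-254)) = 333992 - (-40 - 10922) = 333992 - 1*(-10962) = 333992 + 10962 = 344954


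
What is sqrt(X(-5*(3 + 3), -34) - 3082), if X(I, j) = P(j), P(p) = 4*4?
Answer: I*sqrt(3066) ≈ 55.371*I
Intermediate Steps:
P(p) = 16
X(I, j) = 16
sqrt(X(-5*(3 + 3), -34) - 3082) = sqrt(16 - 3082) = sqrt(-3066) = I*sqrt(3066)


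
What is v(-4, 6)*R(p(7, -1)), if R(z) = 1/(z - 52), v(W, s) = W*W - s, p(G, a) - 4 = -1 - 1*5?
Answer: -5/27 ≈ -0.18519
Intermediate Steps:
p(G, a) = -2 (p(G, a) = 4 + (-1 - 1*5) = 4 + (-1 - 5) = 4 - 6 = -2)
v(W, s) = W² - s
R(z) = 1/(-52 + z)
v(-4, 6)*R(p(7, -1)) = ((-4)² - 1*6)/(-52 - 2) = (16 - 6)/(-54) = 10*(-1/54) = -5/27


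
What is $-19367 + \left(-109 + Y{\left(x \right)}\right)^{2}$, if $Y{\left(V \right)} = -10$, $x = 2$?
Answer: $-5206$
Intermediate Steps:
$-19367 + \left(-109 + Y{\left(x \right)}\right)^{2} = -19367 + \left(-109 - 10\right)^{2} = -19367 + \left(-119\right)^{2} = -19367 + 14161 = -5206$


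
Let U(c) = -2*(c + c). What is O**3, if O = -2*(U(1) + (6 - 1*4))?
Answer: 64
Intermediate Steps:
U(c) = -4*c
O = 4 (O = -2*(-4*1 + (6 - 1*4)) = -2*(-4 + (6 - 4)) = -2*(-4 + 2) = -2*(-2) = 4)
O**3 = 4**3 = 64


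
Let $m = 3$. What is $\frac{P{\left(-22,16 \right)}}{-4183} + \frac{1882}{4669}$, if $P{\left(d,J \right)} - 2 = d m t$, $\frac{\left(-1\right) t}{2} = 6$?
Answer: $\frac{4165220}{19530427} \approx 0.21327$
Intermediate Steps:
$t = -12$ ($t = \left(-2\right) 6 = -12$)
$P{\left(d,J \right)} = 2 - 36 d$ ($P{\left(d,J \right)} = 2 + d 3 \left(-12\right) = 2 + 3 d \left(-12\right) = 2 - 36 d$)
$\frac{P{\left(-22,16 \right)}}{-4183} + \frac{1882}{4669} = \frac{2 - -792}{-4183} + \frac{1882}{4669} = \left(2 + 792\right) \left(- \frac{1}{4183}\right) + 1882 \cdot \frac{1}{4669} = 794 \left(- \frac{1}{4183}\right) + \frac{1882}{4669} = - \frac{794}{4183} + \frac{1882}{4669} = \frac{4165220}{19530427}$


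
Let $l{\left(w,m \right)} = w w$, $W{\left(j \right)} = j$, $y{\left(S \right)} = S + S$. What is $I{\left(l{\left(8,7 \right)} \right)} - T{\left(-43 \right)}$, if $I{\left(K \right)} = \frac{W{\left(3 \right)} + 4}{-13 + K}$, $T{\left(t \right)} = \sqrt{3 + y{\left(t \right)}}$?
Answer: $\frac{7}{51} - i \sqrt{83} \approx 0.13725 - 9.1104 i$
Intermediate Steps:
$y{\left(S \right)} = 2 S$
$l{\left(w,m \right)} = w^{2}$
$T{\left(t \right)} = \sqrt{3 + 2 t}$
$I{\left(K \right)} = \frac{7}{-13 + K}$ ($I{\left(K \right)} = \frac{3 + 4}{-13 + K} = \frac{7}{-13 + K}$)
$I{\left(l{\left(8,7 \right)} \right)} - T{\left(-43 \right)} = \frac{7}{-13 + 8^{2}} - \sqrt{3 + 2 \left(-43\right)} = \frac{7}{-13 + 64} - \sqrt{3 - 86} = \frac{7}{51} - \sqrt{-83} = 7 \cdot \frac{1}{51} - i \sqrt{83} = \frac{7}{51} - i \sqrt{83}$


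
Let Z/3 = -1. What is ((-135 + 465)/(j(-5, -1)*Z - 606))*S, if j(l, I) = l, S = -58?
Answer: 6380/197 ≈ 32.386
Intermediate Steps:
Z = -3 (Z = 3*(-1) = -3)
((-135 + 465)/(j(-5, -1)*Z - 606))*S = ((-135 + 465)/(-5*(-3) - 606))*(-58) = (330/(15 - 606))*(-58) = (330/(-591))*(-58) = (330*(-1/591))*(-58) = -110/197*(-58) = 6380/197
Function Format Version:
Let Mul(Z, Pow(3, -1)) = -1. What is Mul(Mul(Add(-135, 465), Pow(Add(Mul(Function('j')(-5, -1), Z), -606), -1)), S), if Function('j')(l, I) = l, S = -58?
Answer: Rational(6380, 197) ≈ 32.386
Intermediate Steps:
Z = -3 (Z = Mul(3, -1) = -3)
Mul(Mul(Add(-135, 465), Pow(Add(Mul(Function('j')(-5, -1), Z), -606), -1)), S) = Mul(Mul(Add(-135, 465), Pow(Add(Mul(-5, -3), -606), -1)), -58) = Mul(Mul(330, Pow(Add(15, -606), -1)), -58) = Mul(Mul(330, Pow(-591, -1)), -58) = Mul(Mul(330, Rational(-1, 591)), -58) = Mul(Rational(-110, 197), -58) = Rational(6380, 197)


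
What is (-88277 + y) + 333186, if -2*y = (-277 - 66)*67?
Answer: 512799/2 ≈ 2.5640e+5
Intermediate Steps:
y = 22981/2 (y = -(-277 - 66)*67/2 = -(-343)*67/2 = -½*(-22981) = 22981/2 ≈ 11491.)
(-88277 + y) + 333186 = (-88277 + 22981/2) + 333186 = -153573/2 + 333186 = 512799/2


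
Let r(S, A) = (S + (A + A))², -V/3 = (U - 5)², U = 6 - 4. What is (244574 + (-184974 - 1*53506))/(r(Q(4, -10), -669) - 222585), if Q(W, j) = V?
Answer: 3047/820320 ≈ 0.0037144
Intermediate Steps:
U = 2
V = -27 (V = -3*(2 - 5)² = -3*(-3)² = -3*9 = -27)
Q(W, j) = -27
r(S, A) = (S + 2*A)²
(244574 + (-184974 - 1*53506))/(r(Q(4, -10), -669) - 222585) = (244574 + (-184974 - 1*53506))/((-27 + 2*(-669))² - 222585) = (244574 + (-184974 - 53506))/((-27 - 1338)² - 222585) = (244574 - 238480)/((-1365)² - 222585) = 6094/(1863225 - 222585) = 6094/1640640 = 6094*(1/1640640) = 3047/820320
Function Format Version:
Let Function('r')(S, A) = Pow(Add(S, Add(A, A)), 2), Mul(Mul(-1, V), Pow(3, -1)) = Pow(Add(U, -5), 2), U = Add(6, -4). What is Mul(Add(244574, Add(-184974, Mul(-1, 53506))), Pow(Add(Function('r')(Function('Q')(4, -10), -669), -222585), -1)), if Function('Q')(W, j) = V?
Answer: Rational(3047, 820320) ≈ 0.0037144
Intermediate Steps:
U = 2
V = -27 (V = Mul(-3, Pow(Add(2, -5), 2)) = Mul(-3, Pow(-3, 2)) = Mul(-3, 9) = -27)
Function('Q')(W, j) = -27
Function('r')(S, A) = Pow(Add(S, Mul(2, A)), 2)
Mul(Add(244574, Add(-184974, Mul(-1, 53506))), Pow(Add(Function('r')(Function('Q')(4, -10), -669), -222585), -1)) = Mul(Add(244574, Add(-184974, Mul(-1, 53506))), Pow(Add(Pow(Add(-27, Mul(2, -669)), 2), -222585), -1)) = Mul(Add(244574, Add(-184974, -53506)), Pow(Add(Pow(Add(-27, -1338), 2), -222585), -1)) = Mul(Add(244574, -238480), Pow(Add(Pow(-1365, 2), -222585), -1)) = Mul(6094, Pow(Add(1863225, -222585), -1)) = Mul(6094, Pow(1640640, -1)) = Mul(6094, Rational(1, 1640640)) = Rational(3047, 820320)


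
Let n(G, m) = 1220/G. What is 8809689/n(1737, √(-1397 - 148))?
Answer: 15302429793/1220 ≈ 1.2543e+7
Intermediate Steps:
8809689/n(1737, √(-1397 - 148)) = 8809689/((1220/1737)) = 8809689/((1220*(1/1737))) = 8809689/(1220/1737) = 8809689*(1737/1220) = 15302429793/1220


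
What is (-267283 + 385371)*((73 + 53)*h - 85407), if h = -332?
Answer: -15025399032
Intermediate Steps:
(-267283 + 385371)*((73 + 53)*h - 85407) = (-267283 + 385371)*((73 + 53)*(-332) - 85407) = 118088*(126*(-332) - 85407) = 118088*(-41832 - 85407) = 118088*(-127239) = -15025399032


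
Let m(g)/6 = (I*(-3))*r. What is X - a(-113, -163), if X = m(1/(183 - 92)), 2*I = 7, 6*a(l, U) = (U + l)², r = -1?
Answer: -12633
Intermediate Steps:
a(l, U) = (U + l)²/6
I = 7/2 (I = (½)*7 = 7/2 ≈ 3.5000)
m(g) = 63 (m(g) = 6*(((7/2)*(-3))*(-1)) = 6*(-21/2*(-1)) = 6*(21/2) = 63)
X = 63
X - a(-113, -163) = 63 - (-163 - 113)²/6 = 63 - (-276)²/6 = 63 - 76176/6 = 63 - 1*12696 = 63 - 12696 = -12633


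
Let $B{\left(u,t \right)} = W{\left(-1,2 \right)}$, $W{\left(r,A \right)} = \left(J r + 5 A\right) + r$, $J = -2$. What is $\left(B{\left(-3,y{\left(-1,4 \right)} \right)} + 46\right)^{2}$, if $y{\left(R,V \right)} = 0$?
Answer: $3249$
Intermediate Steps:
$W{\left(r,A \right)} = - r + 5 A$ ($W{\left(r,A \right)} = \left(- 2 r + 5 A\right) + r = - r + 5 A$)
$B{\left(u,t \right)} = 11$ ($B{\left(u,t \right)} = \left(-1\right) \left(-1\right) + 5 \cdot 2 = 1 + 10 = 11$)
$\left(B{\left(-3,y{\left(-1,4 \right)} \right)} + 46\right)^{2} = \left(11 + 46\right)^{2} = 57^{2} = 3249$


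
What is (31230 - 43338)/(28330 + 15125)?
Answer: -4036/14485 ≈ -0.27863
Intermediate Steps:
(31230 - 43338)/(28330 + 15125) = -12108/43455 = -12108*1/43455 = -4036/14485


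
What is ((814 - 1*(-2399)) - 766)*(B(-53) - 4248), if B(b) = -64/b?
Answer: -550770760/53 ≈ -1.0392e+7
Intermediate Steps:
((814 - 1*(-2399)) - 766)*(B(-53) - 4248) = ((814 - 1*(-2399)) - 766)*(-64/(-53) - 4248) = ((814 + 2399) - 766)*(-64*(-1/53) - 4248) = (3213 - 766)*(64/53 - 4248) = 2447*(-225080/53) = -550770760/53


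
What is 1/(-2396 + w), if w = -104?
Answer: -1/2500 ≈ -0.00040000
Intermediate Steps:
1/(-2396 + w) = 1/(-2396 - 104) = 1/(-2500) = -1/2500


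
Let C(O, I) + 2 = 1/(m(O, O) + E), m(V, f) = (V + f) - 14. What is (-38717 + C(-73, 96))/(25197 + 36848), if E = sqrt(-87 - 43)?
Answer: -99624003/159641785 - I*sqrt(130)/1596417850 ≈ -0.62405 - 7.1421e-9*I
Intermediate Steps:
E = I*sqrt(130) (E = sqrt(-130) = I*sqrt(130) ≈ 11.402*I)
m(V, f) = -14 + V + f
C(O, I) = -2 + 1/(-14 + 2*O + I*sqrt(130)) (C(O, I) = -2 + 1/((-14 + O + O) + I*sqrt(130)) = -2 + 1/((-14 + 2*O) + I*sqrt(130)) = -2 + 1/(-14 + 2*O + I*sqrt(130)))
(-38717 + C(-73, 96))/(25197 + 36848) = (-38717 + (29 - 4*(-73) - 2*I*sqrt(130))/(-14 + 2*(-73) + I*sqrt(130)))/(25197 + 36848) = (-38717 + (29 + 292 - 2*I*sqrt(130))/(-14 - 146 + I*sqrt(130)))/62045 = (-38717 + (321 - 2*I*sqrt(130))/(-160 + I*sqrt(130)))*(1/62045) = -38717/62045 + (321 - 2*I*sqrt(130))/(62045*(-160 + I*sqrt(130)))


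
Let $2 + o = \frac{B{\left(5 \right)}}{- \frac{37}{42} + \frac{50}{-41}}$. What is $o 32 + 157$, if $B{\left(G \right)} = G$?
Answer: $\frac{60861}{3617} \approx 16.826$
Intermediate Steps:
$o = - \frac{15844}{3617}$ ($o = -2 + \frac{5}{- \frac{37}{42} + \frac{50}{-41}} = -2 + \frac{5}{\left(-37\right) \frac{1}{42} + 50 \left(- \frac{1}{41}\right)} = -2 + \frac{5}{- \frac{37}{42} - \frac{50}{41}} = -2 + \frac{5}{- \frac{3617}{1722}} = -2 + 5 \left(- \frac{1722}{3617}\right) = -2 - \frac{8610}{3617} = - \frac{15844}{3617} \approx -4.3804$)
$o 32 + 157 = \left(- \frac{15844}{3617}\right) 32 + 157 = - \frac{507008}{3617} + 157 = \frac{60861}{3617}$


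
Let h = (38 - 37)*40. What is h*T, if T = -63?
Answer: -2520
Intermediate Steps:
h = 40 (h = 1*40 = 40)
h*T = 40*(-63) = -2520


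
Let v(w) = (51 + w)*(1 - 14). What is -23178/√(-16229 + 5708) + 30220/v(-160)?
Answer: 30220/1417 + 7726*I*√1169/1169 ≈ 21.327 + 225.97*I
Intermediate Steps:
v(w) = -663 - 13*w (v(w) = (51 + w)*(-13) = -663 - 13*w)
-23178/√(-16229 + 5708) + 30220/v(-160) = -23178/√(-16229 + 5708) + 30220/(-663 - 13*(-160)) = -23178*(-I*√1169/3507) + 30220/(-663 + 2080) = -23178*(-I*√1169/3507) + 30220/1417 = -(-7726)*I*√1169/1169 + 30220*(1/1417) = 7726*I*√1169/1169 + 30220/1417 = 30220/1417 + 7726*I*√1169/1169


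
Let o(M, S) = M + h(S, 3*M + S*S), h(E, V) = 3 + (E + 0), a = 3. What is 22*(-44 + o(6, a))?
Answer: -704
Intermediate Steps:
h(E, V) = 3 + E
o(M, S) = 3 + M + S (o(M, S) = M + (3 + S) = 3 + M + S)
22*(-44 + o(6, a)) = 22*(-44 + (3 + 6 + 3)) = 22*(-44 + 12) = 22*(-32) = -704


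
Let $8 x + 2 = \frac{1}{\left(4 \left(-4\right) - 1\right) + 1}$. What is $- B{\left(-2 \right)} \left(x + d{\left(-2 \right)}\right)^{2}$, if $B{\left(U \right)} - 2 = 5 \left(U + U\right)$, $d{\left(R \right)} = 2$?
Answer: $\frac{447561}{8192} \approx 54.634$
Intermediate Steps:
$B{\left(U \right)} = 2 + 10 U$ ($B{\left(U \right)} = 2 + 5 \left(U + U\right) = 2 + 5 \cdot 2 U = 2 + 10 U$)
$x = - \frac{33}{128}$ ($x = - \frac{1}{4} + \frac{1}{8 \left(\left(4 \left(-4\right) - 1\right) + 1\right)} = - \frac{1}{4} + \frac{1}{8 \left(\left(-16 - 1\right) + 1\right)} = - \frac{1}{4} + \frac{1}{8 \left(-17 + 1\right)} = - \frac{1}{4} + \frac{1}{8 \left(-16\right)} = - \frac{1}{4} + \frac{1}{8} \left(- \frac{1}{16}\right) = - \frac{1}{4} - \frac{1}{128} = - \frac{33}{128} \approx -0.25781$)
$- B{\left(-2 \right)} \left(x + d{\left(-2 \right)}\right)^{2} = - \left(2 + 10 \left(-2\right)\right) \left(- \frac{33}{128} + 2\right)^{2} = - \left(2 - 20\right) \left(\frac{223}{128}\right)^{2} = - \frac{\left(-18\right) 49729}{16384} = \left(-1\right) \left(- \frac{447561}{8192}\right) = \frac{447561}{8192}$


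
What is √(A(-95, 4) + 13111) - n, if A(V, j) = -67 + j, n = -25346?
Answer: 25346 + 2*√3262 ≈ 25460.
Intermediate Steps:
√(A(-95, 4) + 13111) - n = √((-67 + 4) + 13111) - 1*(-25346) = √(-63 + 13111) + 25346 = √13048 + 25346 = 2*√3262 + 25346 = 25346 + 2*√3262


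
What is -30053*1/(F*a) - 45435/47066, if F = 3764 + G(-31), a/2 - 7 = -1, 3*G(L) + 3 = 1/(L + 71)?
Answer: -148761455/91215322 ≈ -1.6309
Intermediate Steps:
G(L) = -1 + 1/(3*(71 + L)) (G(L) = -1 + 1/(3*(L + 71)) = -1 + 1/(3*(71 + L)))
a = 12 (a = 14 + 2*(-1) = 14 - 2 = 12)
F = 451561/120 (F = 3764 + (-212/3 - 1*(-31))/(71 - 31) = 3764 + (-212/3 + 31)/40 = 3764 + (1/40)*(-119/3) = 3764 - 119/120 = 451561/120 ≈ 3763.0)
-30053*1/(F*a) - 45435/47066 = -30053/(12*(451561/120)) - 45435/47066 = -30053/451561/10 - 45435*1/47066 = -30053*10/451561 - 195/202 = -300530/451561 - 195/202 = -148761455/91215322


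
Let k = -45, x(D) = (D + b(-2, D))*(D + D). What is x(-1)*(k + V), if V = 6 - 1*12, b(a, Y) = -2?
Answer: -306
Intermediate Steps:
x(D) = 2*D*(-2 + D) (x(D) = (D - 2)*(D + D) = (-2 + D)*(2*D) = 2*D*(-2 + D))
V = -6 (V = 6 - 12 = -6)
x(-1)*(k + V) = (2*(-1)*(-2 - 1))*(-45 - 6) = (2*(-1)*(-3))*(-51) = 6*(-51) = -306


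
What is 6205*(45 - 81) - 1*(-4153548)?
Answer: 3930168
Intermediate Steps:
6205*(45 - 81) - 1*(-4153548) = 6205*(-36) + 4153548 = -223380 + 4153548 = 3930168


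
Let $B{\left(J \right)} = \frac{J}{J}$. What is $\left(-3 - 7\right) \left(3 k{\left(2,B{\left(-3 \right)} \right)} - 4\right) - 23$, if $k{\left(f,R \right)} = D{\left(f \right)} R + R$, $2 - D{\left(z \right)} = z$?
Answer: $-13$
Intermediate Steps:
$D{\left(z \right)} = 2 - z$
$B{\left(J \right)} = 1$
$k{\left(f,R \right)} = R + R \left(2 - f\right)$ ($k{\left(f,R \right)} = \left(2 - f\right) R + R = R \left(2 - f\right) + R = R + R \left(2 - f\right)$)
$\left(-3 - 7\right) \left(3 k{\left(2,B{\left(-3 \right)} \right)} - 4\right) - 23 = \left(-3 - 7\right) \left(3 \cdot 1 \left(3 - 2\right) - 4\right) - 23 = - 10 \left(3 \cdot 1 \cdot 1 - 4\right) - 23 = - 10 \left(3 \cdot 1 - 4\right) - 23 = - 10 \left(3 - 4\right) - 23 = \left(-10\right) \left(-1\right) - 23 = 10 - 23 = -13$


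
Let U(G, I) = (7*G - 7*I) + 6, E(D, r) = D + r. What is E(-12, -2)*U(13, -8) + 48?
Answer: -2094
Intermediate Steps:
U(G, I) = 6 - 7*I + 7*G (U(G, I) = (-7*I + 7*G) + 6 = 6 - 7*I + 7*G)
E(-12, -2)*U(13, -8) + 48 = (-12 - 2)*(6 - 7*(-8) + 7*13) + 48 = -14*(6 + 56 + 91) + 48 = -14*153 + 48 = -2142 + 48 = -2094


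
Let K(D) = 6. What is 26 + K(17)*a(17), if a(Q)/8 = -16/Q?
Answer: -326/17 ≈ -19.176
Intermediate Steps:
a(Q) = -128/Q (a(Q) = 8*(-16/Q) = -128/Q)
26 + K(17)*a(17) = 26 + 6*(-128/17) = 26 - 768/17 = -326/17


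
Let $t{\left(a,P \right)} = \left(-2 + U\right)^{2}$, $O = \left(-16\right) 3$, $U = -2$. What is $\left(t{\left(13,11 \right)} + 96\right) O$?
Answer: $-5376$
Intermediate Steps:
$O = -48$
$t{\left(a,P \right)} = 16$ ($t{\left(a,P \right)} = \left(-2 - 2\right)^{2} = \left(-4\right)^{2} = 16$)
$\left(t{\left(13,11 \right)} + 96\right) O = \left(16 + 96\right) \left(-48\right) = 112 \left(-48\right) = -5376$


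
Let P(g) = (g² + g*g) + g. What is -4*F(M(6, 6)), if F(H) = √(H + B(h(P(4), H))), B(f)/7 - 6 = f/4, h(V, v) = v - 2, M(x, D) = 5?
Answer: -2*√209 ≈ -28.914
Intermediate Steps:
P(g) = g + 2*g² (P(g) = (g² + g²) + g = 2*g² + g = g + 2*g²)
h(V, v) = -2 + v
B(f) = 42 + 7*f/4 (B(f) = 42 + 7*(f/4) = 42 + 7*f/4)
F(H) = √(77/2 + 11*H/4) (F(H) = √(H + (42 + 7*(-2 + H)/4)) = √(H + (42 + (-7/2 + 7*H/4))) = √(H + (77/2 + 7*H/4)) = √(77/2 + 11*H/4))
-4*F(M(6, 6)) = -2*√(154 + 11*5) = -2*√(154 + 55) = -2*√209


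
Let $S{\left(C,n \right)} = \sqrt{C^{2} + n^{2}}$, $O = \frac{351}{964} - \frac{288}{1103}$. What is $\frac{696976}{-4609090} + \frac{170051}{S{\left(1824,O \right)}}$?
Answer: $- \frac{348488}{2304545} + \frac{180813867892 \sqrt{417938377721680345}}{1253815133165041035} \approx 93.078$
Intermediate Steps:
$O = \frac{109521}{1063292}$ ($O = 351 \cdot \frac{1}{964} - \frac{288}{1103} = \frac{351}{964} - \frac{288}{1103} = \frac{109521}{1063292} \approx 0.103$)
$\frac{696976}{-4609090} + \frac{170051}{S{\left(1824,O \right)}} = \frac{696976}{-4609090} + \frac{170051}{\sqrt{1824^{2} + \left(\frac{109521}{1063292}\right)^{2}}} = 696976 \left(- \frac{1}{4609090}\right) + \frac{170051}{\sqrt{3326976 + \frac{11994849441}{1130589877264}}} = - \frac{348488}{2304545} + \frac{170051}{\sqrt{\frac{3761445399495123105}{1130589877264}}} = - \frac{348488}{2304545} + \frac{170051}{\frac{3}{1063292} \sqrt{417938377721680345}} = - \frac{348488}{2304545} + 170051 \frac{1063292 \sqrt{417938377721680345}}{1253815133165041035} = - \frac{348488}{2304545} + \frac{180813867892 \sqrt{417938377721680345}}{1253815133165041035}$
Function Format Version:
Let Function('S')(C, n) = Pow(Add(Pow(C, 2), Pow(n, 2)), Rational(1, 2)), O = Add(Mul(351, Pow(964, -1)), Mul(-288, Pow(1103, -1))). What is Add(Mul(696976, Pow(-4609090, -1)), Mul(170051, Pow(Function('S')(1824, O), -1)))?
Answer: Add(Rational(-348488, 2304545), Mul(Rational(180813867892, 1253815133165041035), Pow(417938377721680345, Rational(1, 2)))) ≈ 93.078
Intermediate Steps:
O = Rational(109521, 1063292) (O = Add(Mul(351, Rational(1, 964)), Mul(-288, Rational(1, 1103))) = Add(Rational(351, 964), Rational(-288, 1103)) = Rational(109521, 1063292) ≈ 0.10300)
Add(Mul(696976, Pow(-4609090, -1)), Mul(170051, Pow(Function('S')(1824, O), -1))) = Add(Mul(696976, Pow(-4609090, -1)), Mul(170051, Pow(Pow(Add(Pow(1824, 2), Pow(Rational(109521, 1063292), 2)), Rational(1, 2)), -1))) = Add(Mul(696976, Rational(-1, 4609090)), Mul(170051, Pow(Pow(Add(3326976, Rational(11994849441, 1130589877264)), Rational(1, 2)), -1))) = Add(Rational(-348488, 2304545), Mul(170051, Pow(Pow(Rational(3761445399495123105, 1130589877264), Rational(1, 2)), -1))) = Add(Rational(-348488, 2304545), Mul(170051, Pow(Mul(Rational(3, 1063292), Pow(417938377721680345, Rational(1, 2))), -1))) = Add(Rational(-348488, 2304545), Mul(170051, Mul(Rational(1063292, 1253815133165041035), Pow(417938377721680345, Rational(1, 2))))) = Add(Rational(-348488, 2304545), Mul(Rational(180813867892, 1253815133165041035), Pow(417938377721680345, Rational(1, 2))))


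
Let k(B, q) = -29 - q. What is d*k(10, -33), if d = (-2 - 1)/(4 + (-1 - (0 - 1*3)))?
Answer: -2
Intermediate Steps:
d = -½ (d = -3/(4 + (-1 - (0 - 3))) = -3/(4 + (-1 - 1*(-3))) = -3/(4 + (-1 + 3)) = -3/(4 + 2) = -3/6 = -3*⅙ = -½ ≈ -0.50000)
d*k(10, -33) = -(-29 - 1*(-33))/2 = -(-29 + 33)/2 = -½*4 = -2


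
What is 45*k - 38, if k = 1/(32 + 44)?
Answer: -2843/76 ≈ -37.408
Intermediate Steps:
k = 1/76 ≈ 0.013158
45*k - 38 = 45*(1/76) - 38 = 45/76 - 38 = -2843/76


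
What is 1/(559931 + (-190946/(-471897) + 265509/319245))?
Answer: 50216919255/28118071899190186 ≈ 1.7859e-6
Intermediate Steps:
1/(559931 + (-190946/(-471897) + 265509/319245)) = 1/(559931 + (-190946*(-1/471897) + 265509*(1/319245))) = 1/(559931 + (190946/471897 + 88503/106415)) = 1/(559931 + 62083818781/50216919255) = 1/(28118071899190186/50216919255) = 50216919255/28118071899190186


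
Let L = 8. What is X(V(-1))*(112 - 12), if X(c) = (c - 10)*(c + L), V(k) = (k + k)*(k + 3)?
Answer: -5600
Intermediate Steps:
V(k) = 2*k*(3 + k) (V(k) = (2*k)*(3 + k) = 2*k*(3 + k))
X(c) = (-10 + c)*(8 + c) (X(c) = (c - 10)*(c + 8) = (-10 + c)*(8 + c))
X(V(-1))*(112 - 12) = (-80 + (2*(-1)*(3 - 1))² - 4*(-1)*(3 - 1))*(112 - 12) = (-80 + (2*(-1)*2)² - 4*(-1)*2)*100 = (-80 + (-4)² - 2*(-4))*100 = (-80 + 16 + 8)*100 = -56*100 = -5600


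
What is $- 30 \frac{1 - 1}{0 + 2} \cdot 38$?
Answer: $0$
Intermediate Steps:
$- 30 \frac{1 - 1}{0 + 2} \cdot 38 = - 30 \cdot \frac{0}{2} \cdot 38 = - 30 \cdot 0 \cdot \frac{1}{2} \cdot 38 = \left(-30\right) 0 \cdot 38 = 0 \cdot 38 = 0$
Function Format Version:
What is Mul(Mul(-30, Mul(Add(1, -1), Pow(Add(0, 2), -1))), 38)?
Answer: 0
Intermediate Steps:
Mul(Mul(-30, Mul(Add(1, -1), Pow(Add(0, 2), -1))), 38) = Mul(Mul(-30, Mul(0, Pow(2, -1))), 38) = Mul(Mul(-30, Mul(0, Rational(1, 2))), 38) = Mul(Mul(-30, 0), 38) = Mul(0, 38) = 0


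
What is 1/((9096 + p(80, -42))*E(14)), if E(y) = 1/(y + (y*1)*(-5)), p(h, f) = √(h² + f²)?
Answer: -18192/2954609 + 4*√2041/2954609 ≈ -0.0060960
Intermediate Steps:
p(h, f) = √(f² + h²)
E(y) = -1/(4*y) (E(y) = 1/(y + y*(-5)) = 1/(y - 5*y) = 1/(-4*y) = -1/(4*y))
1/((9096 + p(80, -42))*E(14)) = 1/((9096 + √((-42)² + 80²))*((-¼/14))) = 1/((9096 + √(1764 + 6400))*((-¼*1/14))) = 1/((9096 + √8164)*(-1/56)) = -56/(9096 + 2*√2041)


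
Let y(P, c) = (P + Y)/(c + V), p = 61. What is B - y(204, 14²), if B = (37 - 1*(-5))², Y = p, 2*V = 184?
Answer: 507767/288 ≈ 1763.1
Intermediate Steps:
V = 92 (V = (½)*184 = 92)
Y = 61
y(P, c) = (61 + P)/(92 + c) (y(P, c) = (P + 61)/(c + 92) = (61 + P)/(92 + c))
B = 1764 (B = (37 + 5)² = 42² = 1764)
B - y(204, 14²) = 1764 - (61 + 204)/(92 + 14²) = 1764 - 265/(92 + 196) = 1764 - 265/288 = 507767/288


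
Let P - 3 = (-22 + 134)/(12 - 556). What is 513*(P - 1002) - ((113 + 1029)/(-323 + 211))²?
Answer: -27332880329/53312 ≈ -5.1270e+5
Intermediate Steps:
P = 95/34 (P = 3 + (-22 + 134)/(12 - 556) = 3 + 112/(-544) = 3 + 112*(-1/544) = 3 - 7/34 = 95/34 ≈ 2.7941)
513*(P - 1002) - ((113 + 1029)/(-323 + 211))² = 513*(95/34 - 1002) - ((113 + 1029)/(-323 + 211))² = 513*(-33973/34) - (1142/(-112))² = -17428149/34 - (1142*(-1/112))² = -17428149/34 - (-571/56)² = -17428149/34 - 1*326041/3136 = -17428149/34 - 326041/3136 = -27332880329/53312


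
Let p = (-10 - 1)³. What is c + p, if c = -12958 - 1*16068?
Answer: -30357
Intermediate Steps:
c = -29026 (c = -12958 - 16068 = -29026)
p = -1331 (p = (-11)³ = -1331)
c + p = -29026 - 1331 = -30357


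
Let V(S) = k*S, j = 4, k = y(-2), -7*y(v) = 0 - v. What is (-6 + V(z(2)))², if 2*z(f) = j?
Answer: 2116/49 ≈ 43.184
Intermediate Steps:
y(v) = v/7 (y(v) = -(0 - v)/7 = -(-1)*v/7 = v/7)
k = -2/7 (k = (⅐)*(-2) = -2/7 ≈ -0.28571)
z(f) = 2 (z(f) = (½)*4 = 2)
V(S) = -2*S/7
(-6 + V(z(2)))² = (-6 - 2/7*2)² = (-6 - 4/7)² = (-46/7)² = 2116/49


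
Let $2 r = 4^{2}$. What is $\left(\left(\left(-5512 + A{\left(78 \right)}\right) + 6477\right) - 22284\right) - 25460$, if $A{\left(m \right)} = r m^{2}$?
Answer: $1893$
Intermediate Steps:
$r = 8$ ($r = \frac{4^{2}}{2} = \frac{1}{2} \cdot 16 = 8$)
$A{\left(m \right)} = 8 m^{2}$
$\left(\left(\left(-5512 + A{\left(78 \right)}\right) + 6477\right) - 22284\right) - 25460 = \left(\left(\left(-5512 + 8 \cdot 78^{2}\right) + 6477\right) - 22284\right) - 25460 = \left(\left(\left(-5512 + 8 \cdot 6084\right) + 6477\right) - 22284\right) - 25460 = \left(\left(\left(-5512 + 48672\right) + 6477\right) - 22284\right) - 25460 = \left(\left(43160 + 6477\right) - 22284\right) - 25460 = \left(49637 - 22284\right) - 25460 = 27353 - 25460 = 1893$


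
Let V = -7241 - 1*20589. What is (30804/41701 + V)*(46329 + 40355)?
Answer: -5917498689752/2453 ≈ -2.4124e+9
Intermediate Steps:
V = -27830 (V = -7241 - 20589 = -27830)
(30804/41701 + V)*(46329 + 40355) = (30804/41701 - 27830)*(46329 + 40355) = (30804*(1/41701) - 27830)*86684 = (1812/2453 - 27830)*86684 = -68265178/2453*86684 = -5917498689752/2453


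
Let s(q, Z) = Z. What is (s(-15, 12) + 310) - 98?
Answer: 224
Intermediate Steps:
(s(-15, 12) + 310) - 98 = (12 + 310) - 98 = 322 - 98 = 224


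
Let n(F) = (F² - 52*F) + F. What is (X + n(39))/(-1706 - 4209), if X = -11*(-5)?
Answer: 59/845 ≈ 0.069822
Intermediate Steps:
n(F) = F² - 51*F
X = 55
(X + n(39))/(-1706 - 4209) = (55 + 39*(-51 + 39))/(-1706 - 4209) = (55 + 39*(-12))/(-5915) = (55 - 468)*(-1/5915) = -413*(-1/5915) = 59/845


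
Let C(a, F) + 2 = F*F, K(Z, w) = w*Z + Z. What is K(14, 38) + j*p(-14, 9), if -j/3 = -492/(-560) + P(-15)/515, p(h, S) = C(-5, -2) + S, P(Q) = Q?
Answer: 7469103/14420 ≈ 517.97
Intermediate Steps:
K(Z, w) = Z + Z*w (K(Z, w) = Z*w + Z = Z + Z*w)
C(a, F) = -2 + F² (C(a, F) = -2 + F*F = -2 + F²)
p(h, S) = 2 + S (p(h, S) = (-2 + (-2)²) + S = (-2 + 4) + S = 2 + S)
j = -36747/14420 (j = -3*(-492/(-560) - 15/515) = -3*(-492*(-1/560) - 15*1/515) = -3*(123/140 - 3/103) = -3*12249/14420 = -36747/14420 ≈ -2.5483)
K(14, 38) + j*p(-14, 9) = 14*(1 + 38) - 36747*(2 + 9)/14420 = 14*39 - 36747/14420*11 = 546 - 404217/14420 = 7469103/14420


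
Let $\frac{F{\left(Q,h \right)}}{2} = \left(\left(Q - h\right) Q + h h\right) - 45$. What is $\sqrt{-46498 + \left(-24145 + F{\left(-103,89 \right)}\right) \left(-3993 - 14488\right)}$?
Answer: $i \sqrt{575895977} \approx 23998.0 i$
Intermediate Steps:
$F{\left(Q,h \right)} = -90 + 2 h^{2} + 2 Q \left(Q - h\right)$ ($F{\left(Q,h \right)} = 2 \left(\left(\left(Q - h\right) Q + h h\right) - 45\right) = 2 \left(\left(Q \left(Q - h\right) + h^{2}\right) - 45\right) = 2 \left(\left(h^{2} + Q \left(Q - h\right)\right) - 45\right) = 2 \left(-45 + h^{2} + Q \left(Q - h\right)\right) = -90 + 2 h^{2} + 2 Q \left(Q - h\right)$)
$\sqrt{-46498 + \left(-24145 + F{\left(-103,89 \right)}\right) \left(-3993 - 14488\right)} = \sqrt{-46498 + \left(-24145 + \left(-90 + 2 \left(-103\right)^{2} + 2 \cdot 89^{2} - \left(-206\right) 89\right)\right) \left(-3993 - 14488\right)} = \sqrt{-46498 + \left(-24145 + \left(-90 + 2 \cdot 10609 + 2 \cdot 7921 + 18334\right)\right) \left(-18481\right)} = \sqrt{-46498 + \left(-24145 + \left(-90 + 21218 + 15842 + 18334\right)\right) \left(-18481\right)} = \sqrt{-46498 + \left(-24145 + 55304\right) \left(-18481\right)} = \sqrt{-46498 + 31159 \left(-18481\right)} = \sqrt{-46498 - 575849479} = \sqrt{-575895977} = i \sqrt{575895977}$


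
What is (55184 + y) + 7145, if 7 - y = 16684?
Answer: 45652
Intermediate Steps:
y = -16677 (y = 7 - 1*16684 = 7 - 16684 = -16677)
(55184 + y) + 7145 = (55184 - 16677) + 7145 = 38507 + 7145 = 45652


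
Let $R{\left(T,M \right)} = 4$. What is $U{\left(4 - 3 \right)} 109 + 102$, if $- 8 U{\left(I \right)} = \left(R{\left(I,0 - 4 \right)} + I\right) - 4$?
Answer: $\frac{707}{8} \approx 88.375$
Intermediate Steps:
$U{\left(I \right)} = - \frac{I}{8}$ ($U{\left(I \right)} = - \frac{\left(4 + I\right) - 4}{8} = - \frac{I}{8}$)
$U{\left(4 - 3 \right)} 109 + 102 = - \frac{4 - 3}{8} \cdot 109 + 102 = \left(- \frac{1}{8}\right) 1 \cdot 109 + 102 = \left(- \frac{1}{8}\right) 109 + 102 = - \frac{109}{8} + 102 = \frac{707}{8}$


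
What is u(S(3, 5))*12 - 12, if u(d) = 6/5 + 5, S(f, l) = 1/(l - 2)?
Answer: 312/5 ≈ 62.400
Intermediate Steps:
S(f, l) = 1/(-2 + l)
u(d) = 31/5 (u(d) = 6*(⅕) + 5 = 6/5 + 5 = 31/5)
u(S(3, 5))*12 - 12 = (31/5)*12 - 12 = 372/5 - 12 = 312/5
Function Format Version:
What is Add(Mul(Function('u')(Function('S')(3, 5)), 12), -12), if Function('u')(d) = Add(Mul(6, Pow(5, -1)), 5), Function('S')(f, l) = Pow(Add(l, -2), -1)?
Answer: Rational(312, 5) ≈ 62.400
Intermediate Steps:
Function('S')(f, l) = Pow(Add(-2, l), -1)
Function('u')(d) = Rational(31, 5) (Function('u')(d) = Add(Mul(6, Rational(1, 5)), 5) = Add(Rational(6, 5), 5) = Rational(31, 5))
Add(Mul(Function('u')(Function('S')(3, 5)), 12), -12) = Add(Mul(Rational(31, 5), 12), -12) = Add(Rational(372, 5), -12) = Rational(312, 5)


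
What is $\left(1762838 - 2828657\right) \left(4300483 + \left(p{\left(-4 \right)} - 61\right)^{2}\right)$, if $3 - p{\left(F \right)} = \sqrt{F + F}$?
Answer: $-4587113379141 - 247270008 i \sqrt{2} \approx -4.5871 \cdot 10^{12} - 3.4969 \cdot 10^{8} i$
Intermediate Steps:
$p{\left(F \right)} = 3 - \sqrt{2} \sqrt{F}$ ($p{\left(F \right)} = 3 - \sqrt{F + F} = 3 - \sqrt{2 F} = 3 - \sqrt{2} \sqrt{F}$)
$\left(1762838 - 2828657\right) \left(4300483 + \left(p{\left(-4 \right)} - 61\right)^{2}\right) = \left(1762838 - 2828657\right) \left(4300483 + \left(\left(3 - \sqrt{2} \sqrt{-4}\right) - 61\right)^{2}\right) = - 1065819 \left(4300483 + \left(\left(3 - \sqrt{2} \cdot 2 i\right) - 61\right)^{2}\right) = - 1065819 \left(4300483 + \left(\left(3 - 2 i \sqrt{2}\right) - 61\right)^{2}\right) = - 1065819 \left(4300483 + \left(-58 - 2 i \sqrt{2}\right)^{2}\right) = -4583536490577 - 1065819 \left(-58 - 2 i \sqrt{2}\right)^{2}$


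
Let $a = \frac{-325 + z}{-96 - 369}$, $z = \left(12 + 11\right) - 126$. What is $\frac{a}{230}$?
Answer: $\frac{214}{53475} \approx 0.0040019$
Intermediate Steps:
$z = -103$ ($z = 23 - 126 = -103$)
$a = \frac{428}{465}$ ($a = \frac{-325 - 103}{-96 - 369} = - \frac{428}{-465} = \left(-428\right) \left(- \frac{1}{465}\right) = \frac{428}{465} \approx 0.92043$)
$\frac{a}{230} = \frac{428}{465 \cdot 230} = \frac{428}{465} \cdot \frac{1}{230} = \frac{214}{53475}$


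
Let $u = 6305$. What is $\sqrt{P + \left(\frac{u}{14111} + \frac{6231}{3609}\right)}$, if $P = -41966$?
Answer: $\frac{8 i \sqrt{188947847561695527}}{16975533} \approx 204.85 i$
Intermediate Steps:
$\sqrt{P + \left(\frac{u}{14111} + \frac{6231}{3609}\right)} = \sqrt{-41966 + \left(\frac{6305}{14111} + \frac{6231}{3609}\right)} = \sqrt{-41966 + \left(6305 \cdot \frac{1}{14111} + 6231 \cdot \frac{1}{3609}\right)} = \sqrt{-41966 + \left(\frac{6305}{14111} + \frac{2077}{1203}\right)} = \sqrt{-41966 + \frac{36893462}{16975533}} = \sqrt{- \frac{712358324416}{16975533}} = \frac{8 i \sqrt{188947847561695527}}{16975533}$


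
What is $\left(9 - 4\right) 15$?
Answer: $75$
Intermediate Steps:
$\left(9 - 4\right) 15 = 5 \cdot 15 = 75$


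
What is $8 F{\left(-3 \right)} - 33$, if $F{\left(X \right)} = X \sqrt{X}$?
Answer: $-33 - 24 i \sqrt{3} \approx -33.0 - 41.569 i$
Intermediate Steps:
$F{\left(X \right)} = X^{\frac{3}{2}}$
$8 F{\left(-3 \right)} - 33 = 8 \left(-3\right)^{\frac{3}{2}} - 33 = 8 \left(- 3 i \sqrt{3}\right) - 33 = - 24 i \sqrt{3} - 33 = -33 - 24 i \sqrt{3}$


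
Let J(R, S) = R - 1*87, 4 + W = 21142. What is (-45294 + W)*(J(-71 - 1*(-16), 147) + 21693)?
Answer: -520585956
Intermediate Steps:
W = 21138 (W = -4 + 21142 = 21138)
J(R, S) = -87 + R (J(R, S) = R - 87 = -87 + R)
(-45294 + W)*(J(-71 - 1*(-16), 147) + 21693) = (-45294 + 21138)*((-87 + (-71 - 1*(-16))) + 21693) = -24156*((-87 + (-71 + 16)) + 21693) = -24156*((-87 - 55) + 21693) = -24156*(-142 + 21693) = -24156*21551 = -520585956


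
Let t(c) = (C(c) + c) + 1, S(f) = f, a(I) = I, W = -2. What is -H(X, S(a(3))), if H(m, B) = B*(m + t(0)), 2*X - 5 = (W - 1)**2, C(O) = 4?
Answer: -36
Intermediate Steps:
t(c) = 5 + c (t(c) = (4 + c) + 1 = 5 + c)
X = 7 (X = 5/2 + (-2 - 1)**2/2 = 5/2 + (1/2)*(-3)**2 = 5/2 + (1/2)*9 = 5/2 + 9/2 = 7)
H(m, B) = B*(5 + m) (H(m, B) = B*(m + (5 + 0)) = B*(m + 5) = B*(5 + m))
-H(X, S(a(3))) = -3*(5 + 7) = -3*12 = -1*36 = -36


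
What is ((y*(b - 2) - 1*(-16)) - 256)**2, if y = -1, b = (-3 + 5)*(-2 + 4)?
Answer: 58564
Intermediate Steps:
b = 4 (b = 2*2 = 4)
((y*(b - 2) - 1*(-16)) - 256)**2 = ((-(4 - 2) - 1*(-16)) - 256)**2 = ((-1*2 + 16) - 256)**2 = ((-2 + 16) - 256)**2 = (14 - 256)**2 = (-242)**2 = 58564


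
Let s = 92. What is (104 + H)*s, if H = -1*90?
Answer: 1288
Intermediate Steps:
H = -90
(104 + H)*s = (104 - 90)*92 = 14*92 = 1288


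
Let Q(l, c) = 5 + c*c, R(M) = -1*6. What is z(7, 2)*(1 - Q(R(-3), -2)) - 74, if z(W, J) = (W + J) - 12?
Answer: -50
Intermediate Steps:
z(W, J) = -12 + J + W (z(W, J) = (J + W) - 12 = -12 + J + W)
R(M) = -6
Q(l, c) = 5 + c²
z(7, 2)*(1 - Q(R(-3), -2)) - 74 = (-12 + 2 + 7)*(1 - (5 + (-2)²)) - 74 = -3*(1 - (5 + 4)) - 74 = -3*(1 - 1*9) - 74 = -3*(1 - 9) - 74 = -3*(-8) - 74 = 24 - 74 = -50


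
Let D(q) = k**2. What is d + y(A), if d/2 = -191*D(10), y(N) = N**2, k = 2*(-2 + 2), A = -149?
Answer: 22201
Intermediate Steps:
k = 0 (k = 2*0 = 0)
D(q) = 0 (D(q) = 0**2 = 0)
d = 0 (d = 2*(-191*0) = 2*0 = 0)
d + y(A) = 0 + (-149)**2 = 0 + 22201 = 22201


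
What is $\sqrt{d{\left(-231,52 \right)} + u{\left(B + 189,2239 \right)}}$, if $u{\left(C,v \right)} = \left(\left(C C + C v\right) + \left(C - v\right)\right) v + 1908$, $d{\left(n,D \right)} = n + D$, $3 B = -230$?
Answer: $\frac{\sqrt{5279707423}}{3} \approx 24221.0$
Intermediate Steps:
$B = - \frac{230}{3}$ ($B = \frac{1}{3} \left(-230\right) = - \frac{230}{3} \approx -76.667$)
$d{\left(n,D \right)} = D + n$
$u{\left(C,v \right)} = 1908 + v \left(C + C^{2} - v + C v\right)$ ($u{\left(C,v \right)} = \left(\left(C^{2} + C v\right) + \left(C - v\right)\right) v + 1908 = \left(C + C^{2} - v + C v\right) v + 1908 = v \left(C + C^{2} - v + C v\right) + 1908 = 1908 + v \left(C + C^{2} - v + C v\right)$)
$\sqrt{d{\left(-231,52 \right)} + u{\left(B + 189,2239 \right)}} = \sqrt{\left(52 - 231\right) + \left(1908 - 2239^{2} + \left(- \frac{230}{3} + 189\right) 2239 + \left(- \frac{230}{3} + 189\right) 2239^{2} + 2239 \left(- \frac{230}{3} + 189\right)^{2}\right)} = \sqrt{-179 + \left(1908 - 5013121 + \frac{337}{3} \cdot 2239 + \frac{337}{3} \cdot 5013121 + 2239 \left(\frac{337}{3}\right)^{2}\right)} = \sqrt{-179 + \left(1908 - 5013121 + \frac{754543}{3} + \frac{1689421777}{3} + 2239 \cdot \frac{113569}{9}\right)} = \sqrt{-179 + \left(1908 - 5013121 + \frac{754543}{3} + \frac{1689421777}{3} + \frac{254280991}{9}\right)} = \sqrt{-179 + \frac{5279709034}{9}} = \sqrt{\frac{5279707423}{9}} = \frac{\sqrt{5279707423}}{3}$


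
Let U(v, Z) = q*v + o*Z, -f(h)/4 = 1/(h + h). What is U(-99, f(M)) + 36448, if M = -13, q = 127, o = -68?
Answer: 310239/13 ≈ 23865.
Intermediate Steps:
f(h) = -2/h (f(h) = -4/(h + h) = -4*1/(2*h) = -2/h)
U(v, Z) = -68*Z + 127*v (U(v, Z) = 127*v - 68*Z = -68*Z + 127*v)
U(-99, f(M)) + 36448 = (-(-136)/(-13) + 127*(-99)) + 36448 = (-(-136)*(-1)/13 - 12573) + 36448 = (-68*2/13 - 12573) + 36448 = (-136/13 - 12573) + 36448 = -163585/13 + 36448 = 310239/13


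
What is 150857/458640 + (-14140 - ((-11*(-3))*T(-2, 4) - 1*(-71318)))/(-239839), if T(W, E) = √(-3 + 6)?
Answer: 10767978449/15714251280 + 33*√3/239839 ≈ 0.68547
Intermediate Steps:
T(W, E) = √3
150857/458640 + (-14140 - ((-11*(-3))*T(-2, 4) - 1*(-71318)))/(-239839) = 150857/458640 + (-14140 - ((-11*(-3))*√3 - 1*(-71318)))/(-239839) = 150857*(1/458640) + (-14140 - (33*√3 + 71318))*(-1/239839) = 21551/65520 + (-14140 - (71318 + 33*√3))*(-1/239839) = 21551/65520 + (-14140 + (-71318 - 33*√3))*(-1/239839) = 21551/65520 + (-85458 - 33*√3)*(-1/239839) = 21551/65520 + (85458/239839 + 33*√3/239839) = 10767978449/15714251280 + 33*√3/239839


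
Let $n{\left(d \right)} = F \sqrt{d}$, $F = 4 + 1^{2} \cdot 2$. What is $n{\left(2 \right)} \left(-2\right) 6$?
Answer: $- 72 \sqrt{2} \approx -101.82$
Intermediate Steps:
$F = 6$ ($F = 4 + 1 \cdot 2 = 4 + 2 = 6$)
$n{\left(d \right)} = 6 \sqrt{d}$
$n{\left(2 \right)} \left(-2\right) 6 = 6 \sqrt{2} \left(-2\right) 6 = - 12 \sqrt{2} \cdot 6 = - 72 \sqrt{2}$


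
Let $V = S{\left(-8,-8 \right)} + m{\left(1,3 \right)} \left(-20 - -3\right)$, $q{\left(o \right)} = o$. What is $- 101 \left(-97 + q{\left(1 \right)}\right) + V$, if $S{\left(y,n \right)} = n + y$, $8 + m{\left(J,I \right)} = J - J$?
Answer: $9816$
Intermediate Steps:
$m{\left(J,I \right)} = -8$ ($m{\left(J,I \right)} = -8 + \left(J - J\right) = -8 + 0 = -8$)
$V = 120$ ($V = \left(-8 - 8\right) - 8 \left(-20 - -3\right) = -16 - 8 \left(-20 + 3\right) = -16 - -136 = -16 + 136 = 120$)
$- 101 \left(-97 + q{\left(1 \right)}\right) + V = - 101 \left(-97 + 1\right) + 120 = \left(-101\right) \left(-96\right) + 120 = 9696 + 120 = 9816$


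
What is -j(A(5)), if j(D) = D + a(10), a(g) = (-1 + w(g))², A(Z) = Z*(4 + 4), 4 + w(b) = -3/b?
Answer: -6809/100 ≈ -68.090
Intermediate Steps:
w(b) = -4 - 3/b
A(Z) = 8*Z (A(Z) = Z*8 = 8*Z)
a(g) = (-5 - 3/g)² (a(g) = (-1 + (-4 - 3/g))² = (-5 - 3/g)²)
j(D) = 2809/100 + D (j(D) = D + (3 + 5*10)²/10² = D + (3 + 50)²/100 = D + (1/100)*53² = D + (1/100)*2809 = D + 2809/100 = 2809/100 + D)
-j(A(5)) = -(2809/100 + 8*5) = -(2809/100 + 40) = -1*6809/100 = -6809/100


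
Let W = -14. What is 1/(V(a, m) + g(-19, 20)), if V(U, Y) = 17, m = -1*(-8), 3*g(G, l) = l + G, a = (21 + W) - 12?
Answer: 3/52 ≈ 0.057692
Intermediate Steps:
a = -5 (a = (21 - 14) - 12 = 7 - 12 = -5)
g(G, l) = G/3 + l/3 (g(G, l) = (l + G)/3 = (G + l)/3 = G/3 + l/3)
m = 8
1/(V(a, m) + g(-19, 20)) = 1/(17 + ((⅓)*(-19) + (⅓)*20)) = 1/(17 + (-19/3 + 20/3)) = 1/(17 + ⅓) = 1/(52/3) = 3/52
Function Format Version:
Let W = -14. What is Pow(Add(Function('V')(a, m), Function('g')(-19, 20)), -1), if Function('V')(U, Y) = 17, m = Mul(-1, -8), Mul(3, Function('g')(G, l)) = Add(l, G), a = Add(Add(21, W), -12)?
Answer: Rational(3, 52) ≈ 0.057692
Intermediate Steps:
a = -5 (a = Add(Add(21, -14), -12) = Add(7, -12) = -5)
Function('g')(G, l) = Add(Mul(Rational(1, 3), G), Mul(Rational(1, 3), l)) (Function('g')(G, l) = Mul(Rational(1, 3), Add(l, G)) = Mul(Rational(1, 3), Add(G, l)) = Add(Mul(Rational(1, 3), G), Mul(Rational(1, 3), l)))
m = 8
Pow(Add(Function('V')(a, m), Function('g')(-19, 20)), -1) = Pow(Add(17, Add(Mul(Rational(1, 3), -19), Mul(Rational(1, 3), 20))), -1) = Pow(Add(17, Add(Rational(-19, 3), Rational(20, 3))), -1) = Pow(Add(17, Rational(1, 3)), -1) = Pow(Rational(52, 3), -1) = Rational(3, 52)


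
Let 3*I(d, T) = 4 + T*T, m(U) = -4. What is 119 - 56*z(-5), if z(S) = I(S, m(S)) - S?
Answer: -1603/3 ≈ -534.33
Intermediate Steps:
I(d, T) = 4/3 + T²/3 (I(d, T) = (4 + T*T)/3 = (4 + T²)/3 = 4/3 + T²/3)
z(S) = 20/3 - S (z(S) = (4/3 + (⅓)*(-4)²) - S = (4/3 + (⅓)*16) - S = (4/3 + 16/3) - S = 20/3 - S)
119 - 56*z(-5) = 119 - 56*(20/3 - 1*(-5)) = 119 - 56*(20/3 + 5) = 119 - 56*35/3 = 119 - 1960/3 = -1603/3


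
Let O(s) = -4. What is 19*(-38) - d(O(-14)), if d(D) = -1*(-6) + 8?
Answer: -736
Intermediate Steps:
d(D) = 14 (d(D) = 6 + 8 = 14)
19*(-38) - d(O(-14)) = 19*(-38) - 1*14 = -722 - 14 = -736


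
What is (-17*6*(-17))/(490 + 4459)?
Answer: 1734/4949 ≈ 0.35037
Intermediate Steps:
(-17*6*(-17))/(490 + 4459) = -102*(-17)/4949 = 1734*(1/4949) = 1734/4949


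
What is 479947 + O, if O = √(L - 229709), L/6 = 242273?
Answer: 479947 + √1223929 ≈ 4.8105e+5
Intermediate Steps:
L = 1453638 (L = 6*242273 = 1453638)
O = √1223929 (O = √(1453638 - 229709) = √1223929 ≈ 1106.3)
479947 + O = 479947 + √1223929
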